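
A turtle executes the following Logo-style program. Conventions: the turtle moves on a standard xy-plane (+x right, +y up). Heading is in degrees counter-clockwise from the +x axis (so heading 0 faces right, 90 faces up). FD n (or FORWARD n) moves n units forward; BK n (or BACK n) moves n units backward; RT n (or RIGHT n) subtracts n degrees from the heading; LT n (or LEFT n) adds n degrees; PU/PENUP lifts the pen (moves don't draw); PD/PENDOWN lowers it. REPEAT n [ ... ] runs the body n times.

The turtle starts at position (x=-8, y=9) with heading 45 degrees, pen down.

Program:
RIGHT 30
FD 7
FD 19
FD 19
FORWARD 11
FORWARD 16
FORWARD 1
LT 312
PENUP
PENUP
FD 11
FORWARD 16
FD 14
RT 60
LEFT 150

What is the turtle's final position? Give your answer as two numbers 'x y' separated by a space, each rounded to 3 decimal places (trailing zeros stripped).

Answer: 96.898 5.564

Derivation:
Executing turtle program step by step:
Start: pos=(-8,9), heading=45, pen down
RT 30: heading 45 -> 15
FD 7: (-8,9) -> (-1.239,10.812) [heading=15, draw]
FD 19: (-1.239,10.812) -> (17.114,15.729) [heading=15, draw]
FD 19: (17.114,15.729) -> (35.467,20.647) [heading=15, draw]
FD 11: (35.467,20.647) -> (46.092,23.494) [heading=15, draw]
FD 16: (46.092,23.494) -> (61.547,27.635) [heading=15, draw]
FD 1: (61.547,27.635) -> (62.513,27.894) [heading=15, draw]
LT 312: heading 15 -> 327
PU: pen up
PU: pen up
FD 11: (62.513,27.894) -> (71.738,21.903) [heading=327, move]
FD 16: (71.738,21.903) -> (85.157,13.189) [heading=327, move]
FD 14: (85.157,13.189) -> (96.898,5.564) [heading=327, move]
RT 60: heading 327 -> 267
LT 150: heading 267 -> 57
Final: pos=(96.898,5.564), heading=57, 6 segment(s) drawn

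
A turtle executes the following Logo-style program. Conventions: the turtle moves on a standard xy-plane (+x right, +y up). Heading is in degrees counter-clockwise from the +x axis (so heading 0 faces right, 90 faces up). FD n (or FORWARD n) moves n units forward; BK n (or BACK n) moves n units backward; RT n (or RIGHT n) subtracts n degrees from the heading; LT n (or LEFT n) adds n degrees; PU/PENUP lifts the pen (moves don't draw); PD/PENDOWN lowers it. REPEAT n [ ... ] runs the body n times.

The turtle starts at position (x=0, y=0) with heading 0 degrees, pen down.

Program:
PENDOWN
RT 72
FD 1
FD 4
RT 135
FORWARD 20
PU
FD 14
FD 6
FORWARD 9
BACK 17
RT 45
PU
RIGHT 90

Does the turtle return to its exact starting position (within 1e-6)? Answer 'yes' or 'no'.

Answer: no

Derivation:
Executing turtle program step by step:
Start: pos=(0,0), heading=0, pen down
PD: pen down
RT 72: heading 0 -> 288
FD 1: (0,0) -> (0.309,-0.951) [heading=288, draw]
FD 4: (0.309,-0.951) -> (1.545,-4.755) [heading=288, draw]
RT 135: heading 288 -> 153
FD 20: (1.545,-4.755) -> (-16.275,4.325) [heading=153, draw]
PU: pen up
FD 14: (-16.275,4.325) -> (-28.749,10.68) [heading=153, move]
FD 6: (-28.749,10.68) -> (-34.095,13.404) [heading=153, move]
FD 9: (-34.095,13.404) -> (-42.114,17.49) [heading=153, move]
BK 17: (-42.114,17.49) -> (-26.967,9.772) [heading=153, move]
RT 45: heading 153 -> 108
PU: pen up
RT 90: heading 108 -> 18
Final: pos=(-26.967,9.772), heading=18, 3 segment(s) drawn

Start position: (0, 0)
Final position: (-26.967, 9.772)
Distance = 28.683; >= 1e-6 -> NOT closed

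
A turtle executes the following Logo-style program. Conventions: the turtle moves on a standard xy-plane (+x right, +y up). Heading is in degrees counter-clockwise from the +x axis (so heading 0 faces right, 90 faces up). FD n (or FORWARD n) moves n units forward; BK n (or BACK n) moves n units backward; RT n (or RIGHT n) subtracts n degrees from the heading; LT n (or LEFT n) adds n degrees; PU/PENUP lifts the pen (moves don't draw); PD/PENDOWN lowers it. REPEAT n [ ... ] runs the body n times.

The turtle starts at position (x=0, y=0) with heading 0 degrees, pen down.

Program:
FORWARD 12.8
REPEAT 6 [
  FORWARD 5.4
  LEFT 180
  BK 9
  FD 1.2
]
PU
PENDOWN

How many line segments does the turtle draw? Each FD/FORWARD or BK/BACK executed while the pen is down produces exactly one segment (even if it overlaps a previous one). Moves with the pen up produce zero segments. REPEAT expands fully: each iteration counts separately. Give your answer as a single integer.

Answer: 19

Derivation:
Executing turtle program step by step:
Start: pos=(0,0), heading=0, pen down
FD 12.8: (0,0) -> (12.8,0) [heading=0, draw]
REPEAT 6 [
  -- iteration 1/6 --
  FD 5.4: (12.8,0) -> (18.2,0) [heading=0, draw]
  LT 180: heading 0 -> 180
  BK 9: (18.2,0) -> (27.2,0) [heading=180, draw]
  FD 1.2: (27.2,0) -> (26,0) [heading=180, draw]
  -- iteration 2/6 --
  FD 5.4: (26,0) -> (20.6,0) [heading=180, draw]
  LT 180: heading 180 -> 0
  BK 9: (20.6,0) -> (11.6,0) [heading=0, draw]
  FD 1.2: (11.6,0) -> (12.8,0) [heading=0, draw]
  -- iteration 3/6 --
  FD 5.4: (12.8,0) -> (18.2,0) [heading=0, draw]
  LT 180: heading 0 -> 180
  BK 9: (18.2,0) -> (27.2,0) [heading=180, draw]
  FD 1.2: (27.2,0) -> (26,0) [heading=180, draw]
  -- iteration 4/6 --
  FD 5.4: (26,0) -> (20.6,0) [heading=180, draw]
  LT 180: heading 180 -> 0
  BK 9: (20.6,0) -> (11.6,0) [heading=0, draw]
  FD 1.2: (11.6,0) -> (12.8,0) [heading=0, draw]
  -- iteration 5/6 --
  FD 5.4: (12.8,0) -> (18.2,0) [heading=0, draw]
  LT 180: heading 0 -> 180
  BK 9: (18.2,0) -> (27.2,0) [heading=180, draw]
  FD 1.2: (27.2,0) -> (26,0) [heading=180, draw]
  -- iteration 6/6 --
  FD 5.4: (26,0) -> (20.6,0) [heading=180, draw]
  LT 180: heading 180 -> 0
  BK 9: (20.6,0) -> (11.6,0) [heading=0, draw]
  FD 1.2: (11.6,0) -> (12.8,0) [heading=0, draw]
]
PU: pen up
PD: pen down
Final: pos=(12.8,0), heading=0, 19 segment(s) drawn
Segments drawn: 19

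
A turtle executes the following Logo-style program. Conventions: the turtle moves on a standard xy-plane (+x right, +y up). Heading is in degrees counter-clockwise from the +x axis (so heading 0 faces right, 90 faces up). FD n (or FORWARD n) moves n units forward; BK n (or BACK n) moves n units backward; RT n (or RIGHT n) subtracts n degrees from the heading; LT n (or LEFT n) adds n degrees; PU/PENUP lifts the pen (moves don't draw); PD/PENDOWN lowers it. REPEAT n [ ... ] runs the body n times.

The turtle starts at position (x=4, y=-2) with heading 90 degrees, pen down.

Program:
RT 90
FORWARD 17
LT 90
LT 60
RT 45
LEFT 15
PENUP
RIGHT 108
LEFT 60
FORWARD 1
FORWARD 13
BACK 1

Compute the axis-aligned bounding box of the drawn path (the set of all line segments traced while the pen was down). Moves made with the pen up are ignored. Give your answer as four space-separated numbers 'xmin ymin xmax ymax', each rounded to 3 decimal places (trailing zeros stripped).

Answer: 4 -2 21 -2

Derivation:
Executing turtle program step by step:
Start: pos=(4,-2), heading=90, pen down
RT 90: heading 90 -> 0
FD 17: (4,-2) -> (21,-2) [heading=0, draw]
LT 90: heading 0 -> 90
LT 60: heading 90 -> 150
RT 45: heading 150 -> 105
LT 15: heading 105 -> 120
PU: pen up
RT 108: heading 120 -> 12
LT 60: heading 12 -> 72
FD 1: (21,-2) -> (21.309,-1.049) [heading=72, move]
FD 13: (21.309,-1.049) -> (25.326,11.315) [heading=72, move]
BK 1: (25.326,11.315) -> (25.017,10.364) [heading=72, move]
Final: pos=(25.017,10.364), heading=72, 1 segment(s) drawn

Segment endpoints: x in {4, 21}, y in {-2}
xmin=4, ymin=-2, xmax=21, ymax=-2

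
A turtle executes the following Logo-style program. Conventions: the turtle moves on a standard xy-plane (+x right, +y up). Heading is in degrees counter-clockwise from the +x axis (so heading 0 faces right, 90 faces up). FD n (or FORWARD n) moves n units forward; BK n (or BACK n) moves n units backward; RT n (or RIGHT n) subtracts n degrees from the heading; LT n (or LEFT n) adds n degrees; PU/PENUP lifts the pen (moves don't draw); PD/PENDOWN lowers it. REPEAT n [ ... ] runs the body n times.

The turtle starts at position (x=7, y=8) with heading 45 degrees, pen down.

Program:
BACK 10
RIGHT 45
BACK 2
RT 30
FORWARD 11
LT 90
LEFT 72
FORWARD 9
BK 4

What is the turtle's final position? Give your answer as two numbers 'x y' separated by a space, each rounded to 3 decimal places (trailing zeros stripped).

Executing turtle program step by step:
Start: pos=(7,8), heading=45, pen down
BK 10: (7,8) -> (-0.071,0.929) [heading=45, draw]
RT 45: heading 45 -> 0
BK 2: (-0.071,0.929) -> (-2.071,0.929) [heading=0, draw]
RT 30: heading 0 -> 330
FD 11: (-2.071,0.929) -> (7.455,-4.571) [heading=330, draw]
LT 90: heading 330 -> 60
LT 72: heading 60 -> 132
FD 9: (7.455,-4.571) -> (1.433,2.117) [heading=132, draw]
BK 4: (1.433,2.117) -> (4.11,-0.855) [heading=132, draw]
Final: pos=(4.11,-0.855), heading=132, 5 segment(s) drawn

Answer: 4.11 -0.855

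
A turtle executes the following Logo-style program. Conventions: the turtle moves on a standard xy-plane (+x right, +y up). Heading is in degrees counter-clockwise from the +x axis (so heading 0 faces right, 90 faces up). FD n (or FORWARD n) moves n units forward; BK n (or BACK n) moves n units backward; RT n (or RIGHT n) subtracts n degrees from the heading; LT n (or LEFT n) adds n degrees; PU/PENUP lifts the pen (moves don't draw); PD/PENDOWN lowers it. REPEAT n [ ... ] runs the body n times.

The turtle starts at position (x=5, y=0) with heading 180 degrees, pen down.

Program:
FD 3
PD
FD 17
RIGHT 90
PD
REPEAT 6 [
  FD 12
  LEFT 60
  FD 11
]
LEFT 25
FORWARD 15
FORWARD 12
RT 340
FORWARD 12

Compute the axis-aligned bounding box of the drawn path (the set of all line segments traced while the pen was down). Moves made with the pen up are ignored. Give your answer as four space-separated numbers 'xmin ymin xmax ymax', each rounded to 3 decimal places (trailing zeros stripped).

Executing turtle program step by step:
Start: pos=(5,0), heading=180, pen down
FD 3: (5,0) -> (2,0) [heading=180, draw]
PD: pen down
FD 17: (2,0) -> (-15,0) [heading=180, draw]
RT 90: heading 180 -> 90
PD: pen down
REPEAT 6 [
  -- iteration 1/6 --
  FD 12: (-15,0) -> (-15,12) [heading=90, draw]
  LT 60: heading 90 -> 150
  FD 11: (-15,12) -> (-24.526,17.5) [heading=150, draw]
  -- iteration 2/6 --
  FD 12: (-24.526,17.5) -> (-34.919,23.5) [heading=150, draw]
  LT 60: heading 150 -> 210
  FD 11: (-34.919,23.5) -> (-44.445,18) [heading=210, draw]
  -- iteration 3/6 --
  FD 12: (-44.445,18) -> (-54.837,12) [heading=210, draw]
  LT 60: heading 210 -> 270
  FD 11: (-54.837,12) -> (-54.837,1) [heading=270, draw]
  -- iteration 4/6 --
  FD 12: (-54.837,1) -> (-54.837,-11) [heading=270, draw]
  LT 60: heading 270 -> 330
  FD 11: (-54.837,-11) -> (-45.311,-16.5) [heading=330, draw]
  -- iteration 5/6 --
  FD 12: (-45.311,-16.5) -> (-34.919,-22.5) [heading=330, draw]
  LT 60: heading 330 -> 30
  FD 11: (-34.919,-22.5) -> (-25.392,-17) [heading=30, draw]
  -- iteration 6/6 --
  FD 12: (-25.392,-17) -> (-15,-11) [heading=30, draw]
  LT 60: heading 30 -> 90
  FD 11: (-15,-11) -> (-15,0) [heading=90, draw]
]
LT 25: heading 90 -> 115
FD 15: (-15,0) -> (-21.339,13.595) [heading=115, draw]
FD 12: (-21.339,13.595) -> (-26.411,24.47) [heading=115, draw]
RT 340: heading 115 -> 135
FD 12: (-26.411,24.47) -> (-34.896,32.956) [heading=135, draw]
Final: pos=(-34.896,32.956), heading=135, 17 segment(s) drawn

Segment endpoints: x in {-54.837, -45.311, -44.445, -34.919, -34.896, -26.411, -25.392, -24.526, -21.339, -15, -15, -15, 2, 5}, y in {-22.5, -17, -16.5, -11, -11, 0, 0, 0, 0, 1, 12, 12, 13.595, 17.5, 18, 23.5, 24.47, 32.956}
xmin=-54.837, ymin=-22.5, xmax=5, ymax=32.956

Answer: -54.837 -22.5 5 32.956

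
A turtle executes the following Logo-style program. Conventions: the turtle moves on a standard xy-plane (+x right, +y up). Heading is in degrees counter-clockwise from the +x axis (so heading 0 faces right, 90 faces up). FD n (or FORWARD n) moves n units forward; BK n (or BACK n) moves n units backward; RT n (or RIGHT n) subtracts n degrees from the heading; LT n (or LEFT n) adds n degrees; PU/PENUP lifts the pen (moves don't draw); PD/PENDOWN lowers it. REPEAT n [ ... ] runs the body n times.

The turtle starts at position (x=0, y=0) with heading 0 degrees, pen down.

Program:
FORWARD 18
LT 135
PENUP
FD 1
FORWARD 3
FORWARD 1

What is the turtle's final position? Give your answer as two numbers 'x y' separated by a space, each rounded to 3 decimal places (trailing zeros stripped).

Answer: 14.464 3.536

Derivation:
Executing turtle program step by step:
Start: pos=(0,0), heading=0, pen down
FD 18: (0,0) -> (18,0) [heading=0, draw]
LT 135: heading 0 -> 135
PU: pen up
FD 1: (18,0) -> (17.293,0.707) [heading=135, move]
FD 3: (17.293,0.707) -> (15.172,2.828) [heading=135, move]
FD 1: (15.172,2.828) -> (14.464,3.536) [heading=135, move]
Final: pos=(14.464,3.536), heading=135, 1 segment(s) drawn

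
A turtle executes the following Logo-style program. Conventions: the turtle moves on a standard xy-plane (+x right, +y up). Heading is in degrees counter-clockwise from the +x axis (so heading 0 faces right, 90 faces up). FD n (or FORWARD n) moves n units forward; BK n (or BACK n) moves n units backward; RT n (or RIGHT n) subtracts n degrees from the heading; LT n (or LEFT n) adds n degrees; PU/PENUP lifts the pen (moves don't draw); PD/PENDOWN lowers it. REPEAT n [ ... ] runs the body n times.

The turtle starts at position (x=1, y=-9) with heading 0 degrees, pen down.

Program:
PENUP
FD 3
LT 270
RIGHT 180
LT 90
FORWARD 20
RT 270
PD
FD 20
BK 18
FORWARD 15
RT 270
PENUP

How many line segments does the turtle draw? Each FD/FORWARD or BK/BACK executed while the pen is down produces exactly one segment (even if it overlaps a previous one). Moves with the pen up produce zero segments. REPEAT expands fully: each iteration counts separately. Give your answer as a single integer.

Executing turtle program step by step:
Start: pos=(1,-9), heading=0, pen down
PU: pen up
FD 3: (1,-9) -> (4,-9) [heading=0, move]
LT 270: heading 0 -> 270
RT 180: heading 270 -> 90
LT 90: heading 90 -> 180
FD 20: (4,-9) -> (-16,-9) [heading=180, move]
RT 270: heading 180 -> 270
PD: pen down
FD 20: (-16,-9) -> (-16,-29) [heading=270, draw]
BK 18: (-16,-29) -> (-16,-11) [heading=270, draw]
FD 15: (-16,-11) -> (-16,-26) [heading=270, draw]
RT 270: heading 270 -> 0
PU: pen up
Final: pos=(-16,-26), heading=0, 3 segment(s) drawn
Segments drawn: 3

Answer: 3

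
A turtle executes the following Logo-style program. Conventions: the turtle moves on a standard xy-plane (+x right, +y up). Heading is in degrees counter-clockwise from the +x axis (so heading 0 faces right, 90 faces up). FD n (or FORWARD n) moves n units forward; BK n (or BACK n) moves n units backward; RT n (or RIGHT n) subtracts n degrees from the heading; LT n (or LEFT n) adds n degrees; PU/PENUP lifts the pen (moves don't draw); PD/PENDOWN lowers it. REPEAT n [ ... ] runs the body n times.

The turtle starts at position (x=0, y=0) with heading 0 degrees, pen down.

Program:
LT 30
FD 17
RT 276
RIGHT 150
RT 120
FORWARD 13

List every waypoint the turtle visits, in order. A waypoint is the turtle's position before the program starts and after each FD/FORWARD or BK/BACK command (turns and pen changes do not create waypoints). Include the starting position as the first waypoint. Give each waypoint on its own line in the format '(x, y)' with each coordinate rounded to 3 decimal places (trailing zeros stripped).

Answer: (0, 0)
(14.722, 8.5)
(2.846, 3.212)

Derivation:
Executing turtle program step by step:
Start: pos=(0,0), heading=0, pen down
LT 30: heading 0 -> 30
FD 17: (0,0) -> (14.722,8.5) [heading=30, draw]
RT 276: heading 30 -> 114
RT 150: heading 114 -> 324
RT 120: heading 324 -> 204
FD 13: (14.722,8.5) -> (2.846,3.212) [heading=204, draw]
Final: pos=(2.846,3.212), heading=204, 2 segment(s) drawn
Waypoints (3 total):
(0, 0)
(14.722, 8.5)
(2.846, 3.212)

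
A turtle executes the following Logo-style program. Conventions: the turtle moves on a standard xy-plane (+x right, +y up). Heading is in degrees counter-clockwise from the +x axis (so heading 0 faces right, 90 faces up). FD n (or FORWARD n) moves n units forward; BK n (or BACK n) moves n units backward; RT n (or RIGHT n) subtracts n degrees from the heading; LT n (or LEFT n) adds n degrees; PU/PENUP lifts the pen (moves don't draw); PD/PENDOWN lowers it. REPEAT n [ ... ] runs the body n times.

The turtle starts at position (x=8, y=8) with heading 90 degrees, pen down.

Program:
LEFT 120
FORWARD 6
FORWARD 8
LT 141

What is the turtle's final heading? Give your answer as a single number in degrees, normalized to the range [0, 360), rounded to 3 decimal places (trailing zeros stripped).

Answer: 351

Derivation:
Executing turtle program step by step:
Start: pos=(8,8), heading=90, pen down
LT 120: heading 90 -> 210
FD 6: (8,8) -> (2.804,5) [heading=210, draw]
FD 8: (2.804,5) -> (-4.124,1) [heading=210, draw]
LT 141: heading 210 -> 351
Final: pos=(-4.124,1), heading=351, 2 segment(s) drawn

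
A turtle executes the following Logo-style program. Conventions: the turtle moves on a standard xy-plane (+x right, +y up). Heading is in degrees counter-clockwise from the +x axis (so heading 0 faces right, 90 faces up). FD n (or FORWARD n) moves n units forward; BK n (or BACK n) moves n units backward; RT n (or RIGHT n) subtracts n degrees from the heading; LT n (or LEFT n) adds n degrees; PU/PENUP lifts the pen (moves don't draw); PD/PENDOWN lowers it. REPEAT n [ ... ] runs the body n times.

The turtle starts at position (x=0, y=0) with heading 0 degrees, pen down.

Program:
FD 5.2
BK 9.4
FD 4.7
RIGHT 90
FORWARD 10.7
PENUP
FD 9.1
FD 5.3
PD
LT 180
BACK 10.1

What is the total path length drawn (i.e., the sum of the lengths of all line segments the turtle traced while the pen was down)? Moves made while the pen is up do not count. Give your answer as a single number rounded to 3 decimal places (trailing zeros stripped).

Answer: 40.1

Derivation:
Executing turtle program step by step:
Start: pos=(0,0), heading=0, pen down
FD 5.2: (0,0) -> (5.2,0) [heading=0, draw]
BK 9.4: (5.2,0) -> (-4.2,0) [heading=0, draw]
FD 4.7: (-4.2,0) -> (0.5,0) [heading=0, draw]
RT 90: heading 0 -> 270
FD 10.7: (0.5,0) -> (0.5,-10.7) [heading=270, draw]
PU: pen up
FD 9.1: (0.5,-10.7) -> (0.5,-19.8) [heading=270, move]
FD 5.3: (0.5,-19.8) -> (0.5,-25.1) [heading=270, move]
PD: pen down
LT 180: heading 270 -> 90
BK 10.1: (0.5,-25.1) -> (0.5,-35.2) [heading=90, draw]
Final: pos=(0.5,-35.2), heading=90, 5 segment(s) drawn

Segment lengths:
  seg 1: (0,0) -> (5.2,0), length = 5.2
  seg 2: (5.2,0) -> (-4.2,0), length = 9.4
  seg 3: (-4.2,0) -> (0.5,0), length = 4.7
  seg 4: (0.5,0) -> (0.5,-10.7), length = 10.7
  seg 5: (0.5,-25.1) -> (0.5,-35.2), length = 10.1
Total = 40.1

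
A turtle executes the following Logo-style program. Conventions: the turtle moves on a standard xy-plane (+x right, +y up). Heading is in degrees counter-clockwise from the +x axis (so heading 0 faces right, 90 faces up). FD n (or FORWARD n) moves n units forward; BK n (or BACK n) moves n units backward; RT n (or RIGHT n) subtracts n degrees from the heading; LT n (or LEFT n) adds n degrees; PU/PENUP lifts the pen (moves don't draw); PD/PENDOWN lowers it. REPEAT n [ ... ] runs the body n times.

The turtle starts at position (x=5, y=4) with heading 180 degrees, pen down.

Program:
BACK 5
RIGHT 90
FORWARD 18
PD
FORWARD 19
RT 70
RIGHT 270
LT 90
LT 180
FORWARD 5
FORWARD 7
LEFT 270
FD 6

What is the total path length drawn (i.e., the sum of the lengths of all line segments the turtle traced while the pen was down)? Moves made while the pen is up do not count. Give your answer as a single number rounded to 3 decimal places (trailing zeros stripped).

Answer: 60

Derivation:
Executing turtle program step by step:
Start: pos=(5,4), heading=180, pen down
BK 5: (5,4) -> (10,4) [heading=180, draw]
RT 90: heading 180 -> 90
FD 18: (10,4) -> (10,22) [heading=90, draw]
PD: pen down
FD 19: (10,22) -> (10,41) [heading=90, draw]
RT 70: heading 90 -> 20
RT 270: heading 20 -> 110
LT 90: heading 110 -> 200
LT 180: heading 200 -> 20
FD 5: (10,41) -> (14.698,42.71) [heading=20, draw]
FD 7: (14.698,42.71) -> (21.276,45.104) [heading=20, draw]
LT 270: heading 20 -> 290
FD 6: (21.276,45.104) -> (23.328,39.466) [heading=290, draw]
Final: pos=(23.328,39.466), heading=290, 6 segment(s) drawn

Segment lengths:
  seg 1: (5,4) -> (10,4), length = 5
  seg 2: (10,4) -> (10,22), length = 18
  seg 3: (10,22) -> (10,41), length = 19
  seg 4: (10,41) -> (14.698,42.71), length = 5
  seg 5: (14.698,42.71) -> (21.276,45.104), length = 7
  seg 6: (21.276,45.104) -> (23.328,39.466), length = 6
Total = 60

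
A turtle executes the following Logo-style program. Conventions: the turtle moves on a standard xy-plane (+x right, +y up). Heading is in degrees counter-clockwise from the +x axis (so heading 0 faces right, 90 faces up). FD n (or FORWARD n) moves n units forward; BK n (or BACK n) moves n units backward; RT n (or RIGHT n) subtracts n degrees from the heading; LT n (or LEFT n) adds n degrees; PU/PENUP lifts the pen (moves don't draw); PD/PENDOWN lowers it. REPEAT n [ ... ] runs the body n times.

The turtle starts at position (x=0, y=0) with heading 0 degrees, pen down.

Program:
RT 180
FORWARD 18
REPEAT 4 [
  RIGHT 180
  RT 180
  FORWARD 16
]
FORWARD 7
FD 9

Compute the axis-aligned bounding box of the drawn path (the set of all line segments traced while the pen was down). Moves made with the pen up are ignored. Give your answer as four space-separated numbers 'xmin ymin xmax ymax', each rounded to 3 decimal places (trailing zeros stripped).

Answer: -98 0 0 0

Derivation:
Executing turtle program step by step:
Start: pos=(0,0), heading=0, pen down
RT 180: heading 0 -> 180
FD 18: (0,0) -> (-18,0) [heading=180, draw]
REPEAT 4 [
  -- iteration 1/4 --
  RT 180: heading 180 -> 0
  RT 180: heading 0 -> 180
  FD 16: (-18,0) -> (-34,0) [heading=180, draw]
  -- iteration 2/4 --
  RT 180: heading 180 -> 0
  RT 180: heading 0 -> 180
  FD 16: (-34,0) -> (-50,0) [heading=180, draw]
  -- iteration 3/4 --
  RT 180: heading 180 -> 0
  RT 180: heading 0 -> 180
  FD 16: (-50,0) -> (-66,0) [heading=180, draw]
  -- iteration 4/4 --
  RT 180: heading 180 -> 0
  RT 180: heading 0 -> 180
  FD 16: (-66,0) -> (-82,0) [heading=180, draw]
]
FD 7: (-82,0) -> (-89,0) [heading=180, draw]
FD 9: (-89,0) -> (-98,0) [heading=180, draw]
Final: pos=(-98,0), heading=180, 7 segment(s) drawn

Segment endpoints: x in {-98, -89, -82, -66, -50, -34, -18, 0}, y in {0, 0, 0, 0, 0, 0, 0, 0}
xmin=-98, ymin=0, xmax=0, ymax=0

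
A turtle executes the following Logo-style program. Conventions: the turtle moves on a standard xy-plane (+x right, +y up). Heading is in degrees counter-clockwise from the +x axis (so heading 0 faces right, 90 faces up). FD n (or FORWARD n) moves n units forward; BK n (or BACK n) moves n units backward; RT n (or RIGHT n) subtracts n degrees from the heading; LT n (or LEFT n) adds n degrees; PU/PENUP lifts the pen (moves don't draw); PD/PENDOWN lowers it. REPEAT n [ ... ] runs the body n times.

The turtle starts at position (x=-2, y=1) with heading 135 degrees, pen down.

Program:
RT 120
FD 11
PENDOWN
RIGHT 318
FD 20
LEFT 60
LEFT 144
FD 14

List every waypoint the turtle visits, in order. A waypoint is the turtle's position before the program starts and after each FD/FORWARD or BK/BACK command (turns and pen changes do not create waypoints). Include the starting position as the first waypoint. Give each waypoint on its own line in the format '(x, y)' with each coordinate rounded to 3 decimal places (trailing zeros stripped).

Executing turtle program step by step:
Start: pos=(-2,1), heading=135, pen down
RT 120: heading 135 -> 15
FD 11: (-2,1) -> (8.625,3.847) [heading=15, draw]
PD: pen down
RT 318: heading 15 -> 57
FD 20: (8.625,3.847) -> (19.518,20.62) [heading=57, draw]
LT 60: heading 57 -> 117
LT 144: heading 117 -> 261
FD 14: (19.518,20.62) -> (17.328,6.793) [heading=261, draw]
Final: pos=(17.328,6.793), heading=261, 3 segment(s) drawn
Waypoints (4 total):
(-2, 1)
(8.625, 3.847)
(19.518, 20.62)
(17.328, 6.793)

Answer: (-2, 1)
(8.625, 3.847)
(19.518, 20.62)
(17.328, 6.793)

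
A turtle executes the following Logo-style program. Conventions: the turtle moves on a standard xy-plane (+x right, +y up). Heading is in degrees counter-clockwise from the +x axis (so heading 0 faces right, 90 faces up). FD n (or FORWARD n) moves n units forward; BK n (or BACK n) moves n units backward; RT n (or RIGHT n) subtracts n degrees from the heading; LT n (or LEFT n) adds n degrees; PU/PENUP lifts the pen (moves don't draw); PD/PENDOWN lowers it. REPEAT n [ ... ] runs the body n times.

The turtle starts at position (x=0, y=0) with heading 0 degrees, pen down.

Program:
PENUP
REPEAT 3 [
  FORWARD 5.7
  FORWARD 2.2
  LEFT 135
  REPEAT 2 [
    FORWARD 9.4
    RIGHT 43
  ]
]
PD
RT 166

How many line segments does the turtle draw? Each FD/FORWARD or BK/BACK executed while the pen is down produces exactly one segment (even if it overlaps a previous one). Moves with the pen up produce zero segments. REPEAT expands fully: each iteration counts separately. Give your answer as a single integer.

Executing turtle program step by step:
Start: pos=(0,0), heading=0, pen down
PU: pen up
REPEAT 3 [
  -- iteration 1/3 --
  FD 5.7: (0,0) -> (5.7,0) [heading=0, move]
  FD 2.2: (5.7,0) -> (7.9,0) [heading=0, move]
  LT 135: heading 0 -> 135
  REPEAT 2 [
    -- iteration 1/2 --
    FD 9.4: (7.9,0) -> (1.253,6.647) [heading=135, move]
    RT 43: heading 135 -> 92
    -- iteration 2/2 --
    FD 9.4: (1.253,6.647) -> (0.925,16.041) [heading=92, move]
    RT 43: heading 92 -> 49
  ]
  -- iteration 2/3 --
  FD 5.7: (0.925,16.041) -> (4.665,20.343) [heading=49, move]
  FD 2.2: (4.665,20.343) -> (6.108,22.003) [heading=49, move]
  LT 135: heading 49 -> 184
  REPEAT 2 [
    -- iteration 1/2 --
    FD 9.4: (6.108,22.003) -> (-3.269,21.348) [heading=184, move]
    RT 43: heading 184 -> 141
    -- iteration 2/2 --
    FD 9.4: (-3.269,21.348) -> (-10.574,27.263) [heading=141, move]
    RT 43: heading 141 -> 98
  ]
  -- iteration 3/3 --
  FD 5.7: (-10.574,27.263) -> (-11.368,32.908) [heading=98, move]
  FD 2.2: (-11.368,32.908) -> (-11.674,35.086) [heading=98, move]
  LT 135: heading 98 -> 233
  REPEAT 2 [
    -- iteration 1/2 --
    FD 9.4: (-11.674,35.086) -> (-17.331,27.579) [heading=233, move]
    RT 43: heading 233 -> 190
    -- iteration 2/2 --
    FD 9.4: (-17.331,27.579) -> (-26.588,25.947) [heading=190, move]
    RT 43: heading 190 -> 147
  ]
]
PD: pen down
RT 166: heading 147 -> 341
Final: pos=(-26.588,25.947), heading=341, 0 segment(s) drawn
Segments drawn: 0

Answer: 0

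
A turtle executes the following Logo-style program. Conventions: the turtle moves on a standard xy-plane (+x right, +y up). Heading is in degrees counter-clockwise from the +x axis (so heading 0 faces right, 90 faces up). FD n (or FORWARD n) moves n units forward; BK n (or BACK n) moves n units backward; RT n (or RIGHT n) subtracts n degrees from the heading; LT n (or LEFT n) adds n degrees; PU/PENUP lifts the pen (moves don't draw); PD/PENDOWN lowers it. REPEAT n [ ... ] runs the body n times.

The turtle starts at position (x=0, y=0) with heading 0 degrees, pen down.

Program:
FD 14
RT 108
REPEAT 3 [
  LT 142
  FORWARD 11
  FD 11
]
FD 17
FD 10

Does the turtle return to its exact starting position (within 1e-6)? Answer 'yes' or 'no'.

Answer: no

Derivation:
Executing turtle program step by step:
Start: pos=(0,0), heading=0, pen down
FD 14: (0,0) -> (14,0) [heading=0, draw]
RT 108: heading 0 -> 252
REPEAT 3 [
  -- iteration 1/3 --
  LT 142: heading 252 -> 34
  FD 11: (14,0) -> (23.119,6.151) [heading=34, draw]
  FD 11: (23.119,6.151) -> (32.239,12.302) [heading=34, draw]
  -- iteration 2/3 --
  LT 142: heading 34 -> 176
  FD 11: (32.239,12.302) -> (21.266,13.07) [heading=176, draw]
  FD 11: (21.266,13.07) -> (10.292,13.837) [heading=176, draw]
  -- iteration 3/3 --
  LT 142: heading 176 -> 318
  FD 11: (10.292,13.837) -> (18.467,6.476) [heading=318, draw]
  FD 11: (18.467,6.476) -> (26.642,-0.884) [heading=318, draw]
]
FD 17: (26.642,-0.884) -> (39.275,-12.259) [heading=318, draw]
FD 10: (39.275,-12.259) -> (46.707,-18.951) [heading=318, draw]
Final: pos=(46.707,-18.951), heading=318, 9 segment(s) drawn

Start position: (0, 0)
Final position: (46.707, -18.951)
Distance = 50.405; >= 1e-6 -> NOT closed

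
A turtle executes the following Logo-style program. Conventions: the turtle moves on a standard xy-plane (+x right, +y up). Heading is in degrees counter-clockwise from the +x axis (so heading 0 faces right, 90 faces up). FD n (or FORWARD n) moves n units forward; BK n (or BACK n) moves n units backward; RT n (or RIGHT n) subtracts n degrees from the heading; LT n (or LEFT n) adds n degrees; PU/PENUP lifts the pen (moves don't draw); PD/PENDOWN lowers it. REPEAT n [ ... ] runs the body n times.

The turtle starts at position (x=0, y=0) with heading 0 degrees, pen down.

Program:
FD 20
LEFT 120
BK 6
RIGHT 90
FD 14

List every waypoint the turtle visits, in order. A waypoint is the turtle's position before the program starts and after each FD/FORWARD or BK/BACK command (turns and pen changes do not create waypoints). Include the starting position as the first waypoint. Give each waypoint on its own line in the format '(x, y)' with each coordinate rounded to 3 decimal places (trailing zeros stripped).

Answer: (0, 0)
(20, 0)
(23, -5.196)
(35.124, 1.804)

Derivation:
Executing turtle program step by step:
Start: pos=(0,0), heading=0, pen down
FD 20: (0,0) -> (20,0) [heading=0, draw]
LT 120: heading 0 -> 120
BK 6: (20,0) -> (23,-5.196) [heading=120, draw]
RT 90: heading 120 -> 30
FD 14: (23,-5.196) -> (35.124,1.804) [heading=30, draw]
Final: pos=(35.124,1.804), heading=30, 3 segment(s) drawn
Waypoints (4 total):
(0, 0)
(20, 0)
(23, -5.196)
(35.124, 1.804)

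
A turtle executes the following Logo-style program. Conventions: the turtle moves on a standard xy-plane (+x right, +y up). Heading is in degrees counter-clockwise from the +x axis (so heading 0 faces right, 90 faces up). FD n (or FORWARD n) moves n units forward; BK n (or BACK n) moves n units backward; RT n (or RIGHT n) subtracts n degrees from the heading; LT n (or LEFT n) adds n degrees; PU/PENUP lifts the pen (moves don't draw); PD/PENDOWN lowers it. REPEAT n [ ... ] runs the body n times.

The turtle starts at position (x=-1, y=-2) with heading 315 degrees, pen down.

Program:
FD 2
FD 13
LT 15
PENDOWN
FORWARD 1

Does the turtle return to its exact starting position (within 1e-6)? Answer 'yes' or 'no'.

Answer: no

Derivation:
Executing turtle program step by step:
Start: pos=(-1,-2), heading=315, pen down
FD 2: (-1,-2) -> (0.414,-3.414) [heading=315, draw]
FD 13: (0.414,-3.414) -> (9.607,-12.607) [heading=315, draw]
LT 15: heading 315 -> 330
PD: pen down
FD 1: (9.607,-12.607) -> (10.473,-13.107) [heading=330, draw]
Final: pos=(10.473,-13.107), heading=330, 3 segment(s) drawn

Start position: (-1, -2)
Final position: (10.473, -13.107)
Distance = 15.968; >= 1e-6 -> NOT closed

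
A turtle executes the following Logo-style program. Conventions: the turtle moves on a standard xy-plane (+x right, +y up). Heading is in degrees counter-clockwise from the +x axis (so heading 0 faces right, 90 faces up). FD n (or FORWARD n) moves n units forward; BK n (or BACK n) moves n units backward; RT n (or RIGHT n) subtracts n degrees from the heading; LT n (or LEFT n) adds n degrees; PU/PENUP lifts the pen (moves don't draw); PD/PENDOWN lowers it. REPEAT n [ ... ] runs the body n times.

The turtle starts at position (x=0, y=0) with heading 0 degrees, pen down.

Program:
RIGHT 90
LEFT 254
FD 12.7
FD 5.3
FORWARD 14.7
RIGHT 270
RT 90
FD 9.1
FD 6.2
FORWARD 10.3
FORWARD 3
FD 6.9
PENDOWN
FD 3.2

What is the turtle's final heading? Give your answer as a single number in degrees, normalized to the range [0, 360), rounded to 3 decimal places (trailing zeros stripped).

Answer: 164

Derivation:
Executing turtle program step by step:
Start: pos=(0,0), heading=0, pen down
RT 90: heading 0 -> 270
LT 254: heading 270 -> 164
FD 12.7: (0,0) -> (-12.208,3.501) [heading=164, draw]
FD 5.3: (-12.208,3.501) -> (-17.303,4.961) [heading=164, draw]
FD 14.7: (-17.303,4.961) -> (-31.433,9.013) [heading=164, draw]
RT 270: heading 164 -> 254
RT 90: heading 254 -> 164
FD 9.1: (-31.433,9.013) -> (-40.181,11.522) [heading=164, draw]
FD 6.2: (-40.181,11.522) -> (-46.141,13.231) [heading=164, draw]
FD 10.3: (-46.141,13.231) -> (-56.042,16.07) [heading=164, draw]
FD 3: (-56.042,16.07) -> (-58.925,16.897) [heading=164, draw]
FD 6.9: (-58.925,16.897) -> (-65.558,18.798) [heading=164, draw]
PD: pen down
FD 3.2: (-65.558,18.798) -> (-68.634,19.681) [heading=164, draw]
Final: pos=(-68.634,19.681), heading=164, 9 segment(s) drawn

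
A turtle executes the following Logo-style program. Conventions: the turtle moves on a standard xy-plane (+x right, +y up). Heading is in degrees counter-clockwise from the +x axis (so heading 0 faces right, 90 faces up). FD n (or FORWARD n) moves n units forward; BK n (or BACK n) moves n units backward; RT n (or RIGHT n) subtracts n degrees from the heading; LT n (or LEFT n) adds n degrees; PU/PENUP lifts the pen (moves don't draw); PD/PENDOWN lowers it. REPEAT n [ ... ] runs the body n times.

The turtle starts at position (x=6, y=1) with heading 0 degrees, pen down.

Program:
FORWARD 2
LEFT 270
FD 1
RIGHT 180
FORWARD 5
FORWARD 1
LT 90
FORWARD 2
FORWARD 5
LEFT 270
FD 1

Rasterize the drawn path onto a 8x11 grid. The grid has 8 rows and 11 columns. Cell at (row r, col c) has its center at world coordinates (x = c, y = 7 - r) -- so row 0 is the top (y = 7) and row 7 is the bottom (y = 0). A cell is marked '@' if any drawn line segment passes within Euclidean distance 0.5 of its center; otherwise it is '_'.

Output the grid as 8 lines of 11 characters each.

Segment 0: (6,1) -> (8,1)
Segment 1: (8,1) -> (8,0)
Segment 2: (8,0) -> (8,5)
Segment 3: (8,5) -> (8,6)
Segment 4: (8,6) -> (6,6)
Segment 5: (6,6) -> (1,6)
Segment 6: (1,6) -> (1,7)

Answer: _@_________
_@@@@@@@@__
________@__
________@__
________@__
________@__
______@@@__
________@__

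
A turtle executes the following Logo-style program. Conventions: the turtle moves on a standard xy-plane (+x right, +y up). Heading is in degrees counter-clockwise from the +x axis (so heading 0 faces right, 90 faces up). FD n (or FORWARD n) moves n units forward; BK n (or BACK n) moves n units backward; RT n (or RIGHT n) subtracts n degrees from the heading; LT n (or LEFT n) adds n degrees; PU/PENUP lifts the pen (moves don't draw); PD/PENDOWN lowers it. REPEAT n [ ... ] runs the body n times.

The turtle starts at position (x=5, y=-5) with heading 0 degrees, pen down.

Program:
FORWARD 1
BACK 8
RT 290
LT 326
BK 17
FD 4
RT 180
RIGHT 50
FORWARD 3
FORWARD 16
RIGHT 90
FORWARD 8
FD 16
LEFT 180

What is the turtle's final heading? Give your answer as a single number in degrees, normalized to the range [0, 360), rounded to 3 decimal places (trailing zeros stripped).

Answer: 256

Derivation:
Executing turtle program step by step:
Start: pos=(5,-5), heading=0, pen down
FD 1: (5,-5) -> (6,-5) [heading=0, draw]
BK 8: (6,-5) -> (-2,-5) [heading=0, draw]
RT 290: heading 0 -> 70
LT 326: heading 70 -> 36
BK 17: (-2,-5) -> (-15.753,-14.992) [heading=36, draw]
FD 4: (-15.753,-14.992) -> (-12.517,-12.641) [heading=36, draw]
RT 180: heading 36 -> 216
RT 50: heading 216 -> 166
FD 3: (-12.517,-12.641) -> (-15.428,-11.915) [heading=166, draw]
FD 16: (-15.428,-11.915) -> (-30.953,-8.045) [heading=166, draw]
RT 90: heading 166 -> 76
FD 8: (-30.953,-8.045) -> (-29.017,-0.282) [heading=76, draw]
FD 16: (-29.017,-0.282) -> (-25.147,15.242) [heading=76, draw]
LT 180: heading 76 -> 256
Final: pos=(-25.147,15.242), heading=256, 8 segment(s) drawn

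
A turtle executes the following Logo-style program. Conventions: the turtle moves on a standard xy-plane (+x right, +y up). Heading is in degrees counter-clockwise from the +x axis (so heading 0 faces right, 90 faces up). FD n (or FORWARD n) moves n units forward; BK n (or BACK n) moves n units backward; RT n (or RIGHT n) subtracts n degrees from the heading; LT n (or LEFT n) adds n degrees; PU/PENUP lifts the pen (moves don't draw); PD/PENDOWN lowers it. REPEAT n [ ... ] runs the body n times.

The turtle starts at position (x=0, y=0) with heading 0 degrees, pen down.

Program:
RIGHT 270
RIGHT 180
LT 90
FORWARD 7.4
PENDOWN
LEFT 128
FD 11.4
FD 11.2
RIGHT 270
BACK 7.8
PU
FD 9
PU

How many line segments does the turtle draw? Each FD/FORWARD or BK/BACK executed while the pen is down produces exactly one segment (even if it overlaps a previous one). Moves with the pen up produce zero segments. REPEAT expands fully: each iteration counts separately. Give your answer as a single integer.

Answer: 4

Derivation:
Executing turtle program step by step:
Start: pos=(0,0), heading=0, pen down
RT 270: heading 0 -> 90
RT 180: heading 90 -> 270
LT 90: heading 270 -> 0
FD 7.4: (0,0) -> (7.4,0) [heading=0, draw]
PD: pen down
LT 128: heading 0 -> 128
FD 11.4: (7.4,0) -> (0.381,8.983) [heading=128, draw]
FD 11.2: (0.381,8.983) -> (-6.514,17.809) [heading=128, draw]
RT 270: heading 128 -> 218
BK 7.8: (-6.514,17.809) -> (-0.367,22.611) [heading=218, draw]
PU: pen up
FD 9: (-0.367,22.611) -> (-7.46,17.07) [heading=218, move]
PU: pen up
Final: pos=(-7.46,17.07), heading=218, 4 segment(s) drawn
Segments drawn: 4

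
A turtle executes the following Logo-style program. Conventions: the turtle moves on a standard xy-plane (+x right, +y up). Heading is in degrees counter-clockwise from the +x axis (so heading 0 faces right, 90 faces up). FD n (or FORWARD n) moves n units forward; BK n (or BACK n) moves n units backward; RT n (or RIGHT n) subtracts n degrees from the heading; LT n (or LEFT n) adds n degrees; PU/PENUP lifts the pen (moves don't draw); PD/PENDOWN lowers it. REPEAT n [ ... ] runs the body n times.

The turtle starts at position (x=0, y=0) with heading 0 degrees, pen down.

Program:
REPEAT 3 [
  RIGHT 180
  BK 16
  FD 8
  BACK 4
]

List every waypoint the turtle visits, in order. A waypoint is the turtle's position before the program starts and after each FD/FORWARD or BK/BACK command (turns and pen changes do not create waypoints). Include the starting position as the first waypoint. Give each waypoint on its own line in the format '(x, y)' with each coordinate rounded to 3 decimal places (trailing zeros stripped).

Answer: (0, 0)
(16, 0)
(8, 0)
(12, 0)
(-4, 0)
(4, 0)
(0, 0)
(16, 0)
(8, 0)
(12, 0)

Derivation:
Executing turtle program step by step:
Start: pos=(0,0), heading=0, pen down
REPEAT 3 [
  -- iteration 1/3 --
  RT 180: heading 0 -> 180
  BK 16: (0,0) -> (16,0) [heading=180, draw]
  FD 8: (16,0) -> (8,0) [heading=180, draw]
  BK 4: (8,0) -> (12,0) [heading=180, draw]
  -- iteration 2/3 --
  RT 180: heading 180 -> 0
  BK 16: (12,0) -> (-4,0) [heading=0, draw]
  FD 8: (-4,0) -> (4,0) [heading=0, draw]
  BK 4: (4,0) -> (0,0) [heading=0, draw]
  -- iteration 3/3 --
  RT 180: heading 0 -> 180
  BK 16: (0,0) -> (16,0) [heading=180, draw]
  FD 8: (16,0) -> (8,0) [heading=180, draw]
  BK 4: (8,0) -> (12,0) [heading=180, draw]
]
Final: pos=(12,0), heading=180, 9 segment(s) drawn
Waypoints (10 total):
(0, 0)
(16, 0)
(8, 0)
(12, 0)
(-4, 0)
(4, 0)
(0, 0)
(16, 0)
(8, 0)
(12, 0)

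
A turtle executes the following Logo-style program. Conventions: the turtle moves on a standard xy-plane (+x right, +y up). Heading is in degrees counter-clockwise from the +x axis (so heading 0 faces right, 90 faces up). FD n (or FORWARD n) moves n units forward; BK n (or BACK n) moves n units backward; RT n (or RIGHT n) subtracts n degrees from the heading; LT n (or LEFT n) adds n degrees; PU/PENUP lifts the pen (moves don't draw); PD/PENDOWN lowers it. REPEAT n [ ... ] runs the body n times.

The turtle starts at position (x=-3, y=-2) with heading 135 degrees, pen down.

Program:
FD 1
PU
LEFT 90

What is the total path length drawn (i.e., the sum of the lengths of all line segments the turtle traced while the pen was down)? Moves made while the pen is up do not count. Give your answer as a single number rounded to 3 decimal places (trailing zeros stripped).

Executing turtle program step by step:
Start: pos=(-3,-2), heading=135, pen down
FD 1: (-3,-2) -> (-3.707,-1.293) [heading=135, draw]
PU: pen up
LT 90: heading 135 -> 225
Final: pos=(-3.707,-1.293), heading=225, 1 segment(s) drawn

Segment lengths:
  seg 1: (-3,-2) -> (-3.707,-1.293), length = 1
Total = 1

Answer: 1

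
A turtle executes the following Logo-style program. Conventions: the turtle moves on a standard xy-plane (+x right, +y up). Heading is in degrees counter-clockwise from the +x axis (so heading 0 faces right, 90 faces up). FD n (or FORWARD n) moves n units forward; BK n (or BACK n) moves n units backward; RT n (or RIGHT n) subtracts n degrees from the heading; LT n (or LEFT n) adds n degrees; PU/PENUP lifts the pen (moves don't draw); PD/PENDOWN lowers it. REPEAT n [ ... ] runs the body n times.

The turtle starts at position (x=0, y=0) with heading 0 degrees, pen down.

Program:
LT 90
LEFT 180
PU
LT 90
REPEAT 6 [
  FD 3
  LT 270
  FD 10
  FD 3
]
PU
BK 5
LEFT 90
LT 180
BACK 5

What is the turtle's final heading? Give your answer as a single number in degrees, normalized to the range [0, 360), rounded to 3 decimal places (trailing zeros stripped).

Executing turtle program step by step:
Start: pos=(0,0), heading=0, pen down
LT 90: heading 0 -> 90
LT 180: heading 90 -> 270
PU: pen up
LT 90: heading 270 -> 0
REPEAT 6 [
  -- iteration 1/6 --
  FD 3: (0,0) -> (3,0) [heading=0, move]
  LT 270: heading 0 -> 270
  FD 10: (3,0) -> (3,-10) [heading=270, move]
  FD 3: (3,-10) -> (3,-13) [heading=270, move]
  -- iteration 2/6 --
  FD 3: (3,-13) -> (3,-16) [heading=270, move]
  LT 270: heading 270 -> 180
  FD 10: (3,-16) -> (-7,-16) [heading=180, move]
  FD 3: (-7,-16) -> (-10,-16) [heading=180, move]
  -- iteration 3/6 --
  FD 3: (-10,-16) -> (-13,-16) [heading=180, move]
  LT 270: heading 180 -> 90
  FD 10: (-13,-16) -> (-13,-6) [heading=90, move]
  FD 3: (-13,-6) -> (-13,-3) [heading=90, move]
  -- iteration 4/6 --
  FD 3: (-13,-3) -> (-13,0) [heading=90, move]
  LT 270: heading 90 -> 0
  FD 10: (-13,0) -> (-3,0) [heading=0, move]
  FD 3: (-3,0) -> (0,0) [heading=0, move]
  -- iteration 5/6 --
  FD 3: (0,0) -> (3,0) [heading=0, move]
  LT 270: heading 0 -> 270
  FD 10: (3,0) -> (3,-10) [heading=270, move]
  FD 3: (3,-10) -> (3,-13) [heading=270, move]
  -- iteration 6/6 --
  FD 3: (3,-13) -> (3,-16) [heading=270, move]
  LT 270: heading 270 -> 180
  FD 10: (3,-16) -> (-7,-16) [heading=180, move]
  FD 3: (-7,-16) -> (-10,-16) [heading=180, move]
]
PU: pen up
BK 5: (-10,-16) -> (-5,-16) [heading=180, move]
LT 90: heading 180 -> 270
LT 180: heading 270 -> 90
BK 5: (-5,-16) -> (-5,-21) [heading=90, move]
Final: pos=(-5,-21), heading=90, 0 segment(s) drawn

Answer: 90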